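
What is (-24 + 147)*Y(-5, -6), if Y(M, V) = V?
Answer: -738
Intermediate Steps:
(-24 + 147)*Y(-5, -6) = (-24 + 147)*(-6) = 123*(-6) = -738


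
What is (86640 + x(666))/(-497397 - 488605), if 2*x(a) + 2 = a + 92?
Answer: -43509/493001 ≈ -0.088253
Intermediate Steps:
x(a) = 45 + a/2 (x(a) = -1 + (a + 92)/2 = -1 + (92 + a)/2 = -1 + (46 + a/2) = 45 + a/2)
(86640 + x(666))/(-497397 - 488605) = (86640 + (45 + (½)*666))/(-497397 - 488605) = (86640 + (45 + 333))/(-986002) = (86640 + 378)*(-1/986002) = 87018*(-1/986002) = -43509/493001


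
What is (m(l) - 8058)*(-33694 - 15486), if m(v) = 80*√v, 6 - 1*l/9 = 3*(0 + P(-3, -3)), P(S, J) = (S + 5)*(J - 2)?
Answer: 325473240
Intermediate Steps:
P(S, J) = (-2 + J)*(5 + S) (P(S, J) = (5 + S)*(-2 + J) = (-2 + J)*(5 + S))
l = 324 (l = 54 - 27*(0 + (-10 - 2*(-3) + 5*(-3) - 3*(-3))) = 54 - 27*(0 + (-10 + 6 - 15 + 9)) = 54 - 27*(0 - 10) = 54 - 27*(-10) = 54 - 9*(-30) = 54 + 270 = 324)
(m(l) - 8058)*(-33694 - 15486) = (80*√324 - 8058)*(-33694 - 15486) = (80*18 - 8058)*(-49180) = (1440 - 8058)*(-49180) = -6618*(-49180) = 325473240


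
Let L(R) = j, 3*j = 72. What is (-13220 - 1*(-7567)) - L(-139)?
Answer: -5677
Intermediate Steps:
j = 24 (j = (⅓)*72 = 24)
L(R) = 24
(-13220 - 1*(-7567)) - L(-139) = (-13220 - 1*(-7567)) - 1*24 = (-13220 + 7567) - 24 = -5653 - 24 = -5677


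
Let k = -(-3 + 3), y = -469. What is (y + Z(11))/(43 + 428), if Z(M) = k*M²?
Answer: -469/471 ≈ -0.99575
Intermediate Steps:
k = 0 (k = -1*0 = 0)
Z(M) = 0 (Z(M) = 0*M² = 0)
(y + Z(11))/(43 + 428) = (-469 + 0)/(43 + 428) = -469/471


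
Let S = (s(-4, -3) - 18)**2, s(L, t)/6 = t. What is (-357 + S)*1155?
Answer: 1084545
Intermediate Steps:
s(L, t) = 6*t
S = 1296 (S = (6*(-3) - 18)**2 = (-18 - 18)**2 = (-36)**2 = 1296)
(-357 + S)*1155 = (-357 + 1296)*1155 = 939*1155 = 1084545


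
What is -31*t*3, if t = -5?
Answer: 465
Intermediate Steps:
-31*t*3 = -31*(-5)*3 = 155*3 = 465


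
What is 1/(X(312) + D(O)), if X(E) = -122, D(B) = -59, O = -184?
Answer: -1/181 ≈ -0.0055249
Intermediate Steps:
1/(X(312) + D(O)) = 1/(-122 - 59) = 1/(-181) = -1/181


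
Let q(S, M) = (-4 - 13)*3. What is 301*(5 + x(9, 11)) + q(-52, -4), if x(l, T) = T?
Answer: 4765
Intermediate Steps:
q(S, M) = -51 (q(S, M) = -17*3 = -51)
301*(5 + x(9, 11)) + q(-52, -4) = 301*(5 + 11) - 51 = 301*16 - 51 = 4816 - 51 = 4765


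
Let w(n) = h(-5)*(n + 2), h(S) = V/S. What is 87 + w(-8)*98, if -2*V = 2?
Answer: -153/5 ≈ -30.600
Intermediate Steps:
V = -1 (V = -1/2*2 = -1)
h(S) = -1/S
w(n) = 2/5 + n/5 (w(n) = (-1/(-5))*(n + 2) = (-1*(-1/5))*(2 + n) = (2 + n)/5 = 2/5 + n/5)
87 + w(-8)*98 = 87 + (2/5 + (1/5)*(-8))*98 = 87 + (2/5 - 8/5)*98 = 87 - 6/5*98 = 87 - 588/5 = -153/5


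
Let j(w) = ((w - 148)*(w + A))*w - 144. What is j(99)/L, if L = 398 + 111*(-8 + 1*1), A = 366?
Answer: 2255859/379 ≈ 5952.1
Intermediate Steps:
j(w) = -144 + w*(-148 + w)*(366 + w) (j(w) = ((w - 148)*(w + 366))*w - 144 = ((-148 + w)*(366 + w))*w - 144 = w*(-148 + w)*(366 + w) - 144 = -144 + w*(-148 + w)*(366 + w))
L = -379 (L = 398 + 111*(-8 + 1) = 398 + 111*(-7) = 398 - 777 = -379)
j(99)/L = (-144 + 99³ - 54168*99 + 218*99²)/(-379) = (-144 + 970299 - 5362632 + 218*9801)*(-1/379) = (-144 + 970299 - 5362632 + 2136618)*(-1/379) = -2255859*(-1/379) = 2255859/379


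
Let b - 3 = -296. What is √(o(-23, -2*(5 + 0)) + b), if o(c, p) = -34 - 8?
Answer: I*√335 ≈ 18.303*I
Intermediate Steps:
o(c, p) = -42
b = -293 (b = 3 - 296 = -293)
√(o(-23, -2*(5 + 0)) + b) = √(-42 - 293) = √(-335) = I*√335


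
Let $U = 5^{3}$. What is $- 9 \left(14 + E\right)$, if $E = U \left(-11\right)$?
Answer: $12249$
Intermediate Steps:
$U = 125$
$E = -1375$ ($E = 125 \left(-11\right) = -1375$)
$- 9 \left(14 + E\right) = - 9 \left(14 - 1375\right) = \left(-9\right) \left(-1361\right) = 12249$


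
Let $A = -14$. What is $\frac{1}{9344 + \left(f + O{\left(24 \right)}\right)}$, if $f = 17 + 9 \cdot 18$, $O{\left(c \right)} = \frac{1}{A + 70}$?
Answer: $\frac{56}{533289} \approx 0.00010501$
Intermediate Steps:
$O{\left(c \right)} = \frac{1}{56}$ ($O{\left(c \right)} = \frac{1}{-14 + 70} = \frac{1}{56}$)
$f = 179$ ($f = 17 + 162 = 179$)
$\frac{1}{9344 + \left(f + O{\left(24 \right)}\right)} = \frac{1}{9344 + \left(179 + \frac{1}{56}\right)} = \frac{1}{9344 + \frac{10025}{56}} = \frac{1}{\frac{533289}{56}} = \frac{56}{533289}$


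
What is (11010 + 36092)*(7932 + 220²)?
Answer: 2653349864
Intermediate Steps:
(11010 + 36092)*(7932 + 220²) = 47102*(7932 + 48400) = 47102*56332 = 2653349864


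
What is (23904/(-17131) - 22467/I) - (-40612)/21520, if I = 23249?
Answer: -1016846530033/2142738970220 ≈ -0.47455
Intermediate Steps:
(23904/(-17131) - 22467/I) - (-40612)/21520 = (23904/(-17131) - 22467/23249) - (-40612)/21520 = (23904*(-1/17131) - 22467*1/23249) - (-40612)/21520 = (-23904/17131 - 22467/23249) - 1*(-10153/5380) = -940626273/398278619 + 10153/5380 = -1016846530033/2142738970220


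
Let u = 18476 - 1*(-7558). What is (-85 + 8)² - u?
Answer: -20105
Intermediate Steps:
u = 26034 (u = 18476 + 7558 = 26034)
(-85 + 8)² - u = (-85 + 8)² - 1*26034 = (-77)² - 26034 = 5929 - 26034 = -20105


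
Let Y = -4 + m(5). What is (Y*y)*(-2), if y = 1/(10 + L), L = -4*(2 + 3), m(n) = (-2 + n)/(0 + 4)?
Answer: -13/20 ≈ -0.65000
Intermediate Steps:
m(n) = -½ + n/4 (m(n) = (-2 + n)/4 = (-2 + n)*(¼) = -½ + n/4)
Y = -13/4 (Y = -4 + (-½ + (¼)*5) = -4 + (-½ + 5/4) = -4 + ¾ = -13/4 ≈ -3.2500)
L = -20 (L = -4*5 = -20)
y = -⅒ (y = 1/(10 - 20) = 1/(-10) = -⅒ ≈ -0.10000)
(Y*y)*(-2) = -13/4*(-⅒)*(-2) = (13/40)*(-2) = -13/20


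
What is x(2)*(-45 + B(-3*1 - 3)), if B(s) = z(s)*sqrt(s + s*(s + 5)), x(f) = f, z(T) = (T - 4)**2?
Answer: -90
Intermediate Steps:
z(T) = (-4 + T)**2
B(s) = (-4 + s)**2*sqrt(s + s*(5 + s)) (B(s) = (-4 + s)**2*sqrt(s + s*(s + 5)) = (-4 + s)**2*sqrt(s + s*(5 + s)))
x(2)*(-45 + B(-3*1 - 3)) = 2*(-45 + sqrt((-3*1 - 3)*(6 + (-3*1 - 3)))*(-4 + (-3*1 - 3))**2) = 2*(-45 + sqrt((-3 - 3)*(6 + (-3 - 3)))*(-4 + (-3 - 3))**2) = 2*(-45 + sqrt(-6*(6 - 6))*(-4 - 6)**2) = 2*(-45 + sqrt(-6*0)*(-10)**2) = 2*(-45 + sqrt(0)*100) = 2*(-45 + 0*100) = 2*(-45 + 0) = 2*(-45) = -90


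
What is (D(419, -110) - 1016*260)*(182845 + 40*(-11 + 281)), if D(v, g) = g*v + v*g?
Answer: -69003459300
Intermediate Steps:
D(v, g) = 2*g*v (D(v, g) = g*v + g*v = 2*g*v)
(D(419, -110) - 1016*260)*(182845 + 40*(-11 + 281)) = (2*(-110)*419 - 1016*260)*(182845 + 40*(-11 + 281)) = (-92180 - 264160)*(182845 + 40*270) = -356340*(182845 + 10800) = -356340*193645 = -69003459300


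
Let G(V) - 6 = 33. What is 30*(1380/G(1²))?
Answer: 13800/13 ≈ 1061.5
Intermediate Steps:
G(V) = 39 (G(V) = 6 + 33 = 39)
30*(1380/G(1²)) = 30*(1380/39) = 30*(1380*(1/39)) = 30*(460/13) = 13800/13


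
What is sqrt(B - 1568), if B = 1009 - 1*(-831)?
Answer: 4*sqrt(17) ≈ 16.492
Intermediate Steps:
B = 1840 (B = 1009 + 831 = 1840)
sqrt(B - 1568) = sqrt(1840 - 1568) = sqrt(272) = 4*sqrt(17)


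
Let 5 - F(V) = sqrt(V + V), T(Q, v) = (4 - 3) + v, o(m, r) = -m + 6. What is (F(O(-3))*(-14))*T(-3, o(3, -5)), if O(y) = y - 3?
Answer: -280 + 112*I*sqrt(3) ≈ -280.0 + 193.99*I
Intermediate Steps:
o(m, r) = 6 - m
O(y) = -3 + y
T(Q, v) = 1 + v
F(V) = 5 - sqrt(2)*sqrt(V) (F(V) = 5 - sqrt(V + V) = 5 - sqrt(2*V) = 5 - sqrt(2)*sqrt(V))
(F(O(-3))*(-14))*T(-3, o(3, -5)) = ((5 - sqrt(2)*sqrt(-3 - 3))*(-14))*(1 + (6 - 1*3)) = ((5 - sqrt(2)*sqrt(-6))*(-14))*(1 + (6 - 3)) = ((5 - sqrt(2)*I*sqrt(6))*(-14))*(1 + 3) = ((5 - 2*I*sqrt(3))*(-14))*4 = (-70 + 28*I*sqrt(3))*4 = -280 + 112*I*sqrt(3)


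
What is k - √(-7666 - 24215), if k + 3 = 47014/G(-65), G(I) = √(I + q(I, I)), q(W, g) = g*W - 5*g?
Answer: -3 + 47014*√4485/4485 - I*√31881 ≈ 699.01 - 178.55*I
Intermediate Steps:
q(W, g) = -5*g + W*g (q(W, g) = W*g - 5*g = -5*g + W*g)
G(I) = √(I + I*(-5 + I))
k = -3 + 47014*√4485/4485 (k = -3 + 47014/(√(-65*(-4 - 65))) = -3 + 47014/(√(-65*(-69))) = -3 + 47014/(√4485) = -3 + 47014*(√4485/4485) = -3 + 47014*√4485/4485 ≈ 699.01)
k - √(-7666 - 24215) = (-3 + 47014*√4485/4485) - √(-7666 - 24215) = (-3 + 47014*√4485/4485) - √(-31881) = (-3 + 47014*√4485/4485) - I*√31881 = -3 + 47014*√4485/4485 - I*√31881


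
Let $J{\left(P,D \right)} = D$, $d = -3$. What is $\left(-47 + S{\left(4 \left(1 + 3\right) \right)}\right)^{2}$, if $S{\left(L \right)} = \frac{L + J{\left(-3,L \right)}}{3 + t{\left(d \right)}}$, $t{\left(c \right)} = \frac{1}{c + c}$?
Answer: $\frac{368449}{289} \approx 1274.9$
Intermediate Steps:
$t{\left(c \right)} = \frac{1}{2 c}$
$S{\left(L \right)} = \frac{12 L}{17}$ ($S{\left(L \right)} = \frac{L + L}{3 + \frac{1}{2 \left(-3\right)}} = \frac{2 L}{3 + \frac{1}{2} \left(- \frac{1}{3}\right)} = \frac{2 L}{3 - \frac{1}{6}} = \frac{2 L}{\frac{17}{6}} = 2 L \frac{6}{17} = \frac{12 L}{17}$)
$\left(-47 + S{\left(4 \left(1 + 3\right) \right)}\right)^{2} = \left(-47 + \frac{12 \cdot 4 \left(1 + 3\right)}{17}\right)^{2} = \left(-47 + \frac{12 \cdot 4 \cdot 4}{17}\right)^{2} = \left(-47 + \frac{12}{17} \cdot 16\right)^{2} = \left(-47 + \frac{192}{17}\right)^{2} = \left(- \frac{607}{17}\right)^{2} = \frac{368449}{289}$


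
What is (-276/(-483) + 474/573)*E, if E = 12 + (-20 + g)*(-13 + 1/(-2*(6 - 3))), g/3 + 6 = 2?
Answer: 2431000/4011 ≈ 606.08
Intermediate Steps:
g = -12 (g = -18 + 3*2 = -18 + 6 = -12)
E = 1300/3 (E = 12 + (-20 - 12)*(-13 + 1/(-2*(6 - 3))) = 12 - 32*(-13 + 1/(-2*3)) = 12 - 32*(-13 + 1/(-6)) = 12 - 32*(-13 - ⅙) = 12 - 32*(-79/6) = 12 + 1264/3 = 1300/3 ≈ 433.33)
(-276/(-483) + 474/573)*E = (-276/(-483) + 474/573)*(1300/3) = (-276*(-1/483) + 474*(1/573))*(1300/3) = (4/7 + 158/191)*(1300/3) = (1870/1337)*(1300/3) = 2431000/4011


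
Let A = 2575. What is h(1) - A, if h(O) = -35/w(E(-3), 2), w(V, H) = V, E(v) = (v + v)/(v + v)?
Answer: -2610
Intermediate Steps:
E(v) = 1 (E(v) = (2*v)/((2*v)) = (2*v)*(1/(2*v)) = 1)
h(O) = -35 (h(O) = -35/1 = -35*1 = -35)
h(1) - A = -35 - 1*2575 = -35 - 2575 = -2610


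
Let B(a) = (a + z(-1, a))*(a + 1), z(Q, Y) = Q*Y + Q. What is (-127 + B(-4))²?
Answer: 15376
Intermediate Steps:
z(Q, Y) = Q + Q*Y
B(a) = -1 - a (B(a) = (a - (1 + a))*(a + 1) = (a + (-1 - a))*(1 + a) = -(1 + a) = -1 - a)
(-127 + B(-4))² = (-127 + (-1 - 1*(-4)))² = (-127 + (-1 + 4))² = (-127 + 3)² = (-124)² = 15376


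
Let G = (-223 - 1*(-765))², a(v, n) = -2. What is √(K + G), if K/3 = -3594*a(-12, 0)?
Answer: 8*√4927 ≈ 561.54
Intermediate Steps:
G = 293764 (G = (-223 + 765)² = 542² = 293764)
K = 21564 (K = 3*(-3594*(-2)) = 3*7188 = 21564)
√(K + G) = √(21564 + 293764) = √315328 = 8*√4927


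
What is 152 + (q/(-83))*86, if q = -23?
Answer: 14594/83 ≈ 175.83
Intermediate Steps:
152 + (q/(-83))*86 = 152 - 23/(-83)*86 = 152 - 23*(-1/83)*86 = 152 + (23/83)*86 = 152 + 1978/83 = 14594/83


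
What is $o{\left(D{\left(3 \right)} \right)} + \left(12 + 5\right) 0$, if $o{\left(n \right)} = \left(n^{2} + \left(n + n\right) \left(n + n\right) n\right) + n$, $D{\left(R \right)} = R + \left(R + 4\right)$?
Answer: $4110$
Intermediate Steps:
$D{\left(R \right)} = 4 + 2 R$ ($D{\left(R \right)} = R + \left(4 + R\right) = 4 + 2 R$)
$o{\left(n \right)} = n + n^{2} + 4 n^{3}$ ($o{\left(n \right)} = \left(n^{2} + 2 n 2 n n\right) + n = \left(n^{2} + 4 n^{2} n\right) + n = \left(n^{2} + 4 n^{3}\right) + n = n + n^{2} + 4 n^{3}$)
$o{\left(D{\left(3 \right)} \right)} + \left(12 + 5\right) 0 = \left(4 + 2 \cdot 3\right) \left(1 + \left(4 + 2 \cdot 3\right) + 4 \left(4 + 2 \cdot 3\right)^{2}\right) + \left(12 + 5\right) 0 = \left(4 + 6\right) \left(1 + \left(4 + 6\right) + 4 \left(4 + 6\right)^{2}\right) + 17 \cdot 0 = 10 \left(1 + 10 + 4 \cdot 10^{2}\right) + 0 = 10 \left(1 + 10 + 4 \cdot 100\right) + 0 = 10 \left(1 + 10 + 400\right) + 0 = 10 \cdot 411 + 0 = 4110 + 0 = 4110$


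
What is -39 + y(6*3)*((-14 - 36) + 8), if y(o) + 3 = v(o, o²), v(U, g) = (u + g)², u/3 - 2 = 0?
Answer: -4573713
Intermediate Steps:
u = 6 (u = 6 + 3*0 = 6 + 0 = 6)
v(U, g) = (6 + g)²
y(o) = -3 + (6 + o²)²
-39 + y(6*3)*((-14 - 36) + 8) = -39 + (-3 + (6 + (6*3)²)²)*((-14 - 36) + 8) = -39 + (-3 + (6 + 18²)²)*(-50 + 8) = -39 + (-3 + (6 + 324)²)*(-42) = -39 + (-3 + 330²)*(-42) = -39 + (-3 + 108900)*(-42) = -39 + 108897*(-42) = -39 - 4573674 = -4573713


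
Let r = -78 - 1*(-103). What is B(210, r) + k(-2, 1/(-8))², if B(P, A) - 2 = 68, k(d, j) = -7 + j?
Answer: 7729/64 ≈ 120.77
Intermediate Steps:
r = 25 (r = -78 + 103 = 25)
B(P, A) = 70 (B(P, A) = 2 + 68 = 70)
B(210, r) + k(-2, 1/(-8))² = 70 + (-7 + 1/(-8))² = 70 + (-7 - ⅛)² = 70 + (-57/8)² = 70 + 3249/64 = 7729/64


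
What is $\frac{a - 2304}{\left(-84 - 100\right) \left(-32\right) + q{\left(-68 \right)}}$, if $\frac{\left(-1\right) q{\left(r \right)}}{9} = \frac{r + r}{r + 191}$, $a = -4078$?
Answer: $- \frac{130831}{120908} \approx -1.0821$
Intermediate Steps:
$q{\left(r \right)} = - \frac{18 r}{191 + r}$ ($q{\left(r \right)} = - 9 \frac{r + r}{r + 191} = - 9 \frac{2 r}{191 + r} = - \frac{18 r}{191 + r}$)
$\frac{a - 2304}{\left(-84 - 100\right) \left(-32\right) + q{\left(-68 \right)}} = \frac{-4078 - 2304}{\left(-84 - 100\right) \left(-32\right) - - \frac{1224}{191 - 68}} = - \frac{6382}{\left(-184\right) \left(-32\right) - - \frac{1224}{123}} = - \frac{6382}{5888 - \left(-1224\right) \frac{1}{123}} = - \frac{6382}{5888 + \frac{408}{41}} = - \frac{6382}{\frac{241816}{41}} = \left(-6382\right) \frac{41}{241816} = - \frac{130831}{120908}$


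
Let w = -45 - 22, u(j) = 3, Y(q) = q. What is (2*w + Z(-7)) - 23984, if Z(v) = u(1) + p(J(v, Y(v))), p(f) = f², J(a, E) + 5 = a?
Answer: -23971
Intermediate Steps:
J(a, E) = -5 + a
w = -67
Z(v) = 3 + (-5 + v)²
(2*w + Z(-7)) - 23984 = (2*(-67) + (3 + (-5 - 7)²)) - 23984 = (-134 + (3 + (-12)²)) - 23984 = (-134 + (3 + 144)) - 23984 = (-134 + 147) - 23984 = 13 - 23984 = -23971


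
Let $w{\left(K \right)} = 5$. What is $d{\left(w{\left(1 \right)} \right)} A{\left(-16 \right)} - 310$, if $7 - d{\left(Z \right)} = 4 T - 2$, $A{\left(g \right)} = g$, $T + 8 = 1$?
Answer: $-902$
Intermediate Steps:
$T = -7$ ($T = -8 + 1 = -7$)
$d{\left(Z \right)} = 37$ ($d{\left(Z \right)} = 7 - \left(4 \left(-7\right) - 2\right) = 7 - \left(-28 - 2\right) = 7 - -30 = 7 + 30 = 37$)
$d{\left(w{\left(1 \right)} \right)} A{\left(-16 \right)} - 310 = 37 \left(-16\right) - 310 = -592 - 310 = -902$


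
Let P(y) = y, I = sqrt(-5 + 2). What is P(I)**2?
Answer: -3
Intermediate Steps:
I = I*sqrt(3) (I = sqrt(-3) = I*sqrt(3) ≈ 1.732*I)
P(I)**2 = (I*sqrt(3))**2 = -3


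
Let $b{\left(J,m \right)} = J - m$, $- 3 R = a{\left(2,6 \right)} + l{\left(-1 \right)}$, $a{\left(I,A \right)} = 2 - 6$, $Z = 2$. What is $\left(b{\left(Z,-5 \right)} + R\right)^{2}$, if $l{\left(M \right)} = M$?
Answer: $\frac{676}{9} \approx 75.111$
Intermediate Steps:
$a{\left(I,A \right)} = -4$ ($a{\left(I,A \right)} = 2 - 6 = -4$)
$R = \frac{5}{3}$ ($R = - \frac{-4 - 1}{3} = \left(- \frac{1}{3}\right) \left(-5\right) = \frac{5}{3} \approx 1.6667$)
$\left(b{\left(Z,-5 \right)} + R\right)^{2} = \left(\left(2 - -5\right) + \frac{5}{3}\right)^{2} = \left(\left(2 + 5\right) + \frac{5}{3}\right)^{2} = \left(7 + \frac{5}{3}\right)^{2} = \left(\frac{26}{3}\right)^{2} = \frac{676}{9}$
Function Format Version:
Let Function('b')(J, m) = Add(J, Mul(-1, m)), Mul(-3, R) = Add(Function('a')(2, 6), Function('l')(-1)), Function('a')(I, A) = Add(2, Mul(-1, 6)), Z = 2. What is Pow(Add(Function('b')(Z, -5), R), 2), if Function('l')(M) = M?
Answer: Rational(676, 9) ≈ 75.111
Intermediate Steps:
Function('a')(I, A) = -4 (Function('a')(I, A) = Add(2, -6) = -4)
R = Rational(5, 3) (R = Mul(Rational(-1, 3), Add(-4, -1)) = Mul(Rational(-1, 3), -5) = Rational(5, 3) ≈ 1.6667)
Pow(Add(Function('b')(Z, -5), R), 2) = Pow(Add(Add(2, Mul(-1, -5)), Rational(5, 3)), 2) = Pow(Add(Add(2, 5), Rational(5, 3)), 2) = Pow(Add(7, Rational(5, 3)), 2) = Pow(Rational(26, 3), 2) = Rational(676, 9)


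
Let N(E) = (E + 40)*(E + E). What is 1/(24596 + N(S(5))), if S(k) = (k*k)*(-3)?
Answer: 1/29846 ≈ 3.3505e-5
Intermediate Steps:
S(k) = -3*k**2 (S(k) = k**2*(-3) = -3*k**2)
N(E) = 2*E*(40 + E) (N(E) = (40 + E)*(2*E) = 2*E*(40 + E))
1/(24596 + N(S(5))) = 1/(24596 + 2*(-3*5**2)*(40 - 3*5**2)) = 1/(24596 + 2*(-3*25)*(40 - 3*25)) = 1/(24596 + 2*(-75)*(40 - 75)) = 1/(24596 + 2*(-75)*(-35)) = 1/(24596 + 5250) = 1/29846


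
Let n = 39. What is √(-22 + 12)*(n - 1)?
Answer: 38*I*√10 ≈ 120.17*I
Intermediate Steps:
√(-22 + 12)*(n - 1) = √(-22 + 12)*(39 - 1) = √(-10)*38 = (I*√10)*38 = 38*I*√10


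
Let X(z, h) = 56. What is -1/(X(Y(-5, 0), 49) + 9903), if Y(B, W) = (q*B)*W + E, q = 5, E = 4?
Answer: -1/9959 ≈ -0.00010041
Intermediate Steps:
Y(B, W) = 4 + 5*B*W (Y(B, W) = (5*B)*W + 4 = 5*B*W + 4 = 4 + 5*B*W)
-1/(X(Y(-5, 0), 49) + 9903) = -1/(56 + 9903) = -1/9959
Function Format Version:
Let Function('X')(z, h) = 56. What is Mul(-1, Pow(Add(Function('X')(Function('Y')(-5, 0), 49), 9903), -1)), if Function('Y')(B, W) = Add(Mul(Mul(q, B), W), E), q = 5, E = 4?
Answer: Rational(-1, 9959) ≈ -0.00010041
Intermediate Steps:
Function('Y')(B, W) = Add(4, Mul(5, B, W)) (Function('Y')(B, W) = Add(Mul(Mul(5, B), W), 4) = Add(Mul(5, B, W), 4) = Add(4, Mul(5, B, W)))
Mul(-1, Pow(Add(Function('X')(Function('Y')(-5, 0), 49), 9903), -1)) = Mul(-1, Pow(Add(56, 9903), -1)) = Mul(-1, Pow(9959, -1)) = Mul(-1, Rational(1, 9959)) = Rational(-1, 9959)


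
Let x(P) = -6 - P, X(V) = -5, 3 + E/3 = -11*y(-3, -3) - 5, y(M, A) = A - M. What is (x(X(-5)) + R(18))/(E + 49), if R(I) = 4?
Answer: 3/25 ≈ 0.12000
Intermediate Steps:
E = -24 (E = -9 + 3*(-11*(-3 - 1*(-3)) - 5) = -9 + 3*(-11*(-3 + 3) - 5) = -9 + 3*(-11*0 - 5) = -9 + 3*(0 - 5) = -9 + 3*(-5) = -9 - 15 = -24)
(x(X(-5)) + R(18))/(E + 49) = ((-6 - 1*(-5)) + 4)/(-24 + 49) = ((-6 + 5) + 4)/25 = (-1 + 4)*(1/25) = 3*(1/25) = 3/25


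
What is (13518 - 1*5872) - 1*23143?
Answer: -15497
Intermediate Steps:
(13518 - 1*5872) - 1*23143 = (13518 - 5872) - 23143 = 7646 - 23143 = -15497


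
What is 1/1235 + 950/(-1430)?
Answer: -9014/13585 ≈ -0.66353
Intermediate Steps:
1/1235 + 950/(-1430) = 1/1235 + 950*(-1/1430) = 1/1235 - 95/143 = -9014/13585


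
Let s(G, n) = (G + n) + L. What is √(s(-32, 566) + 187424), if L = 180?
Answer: √188138 ≈ 433.75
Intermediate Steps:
s(G, n) = 180 + G + n (s(G, n) = (G + n) + 180 = 180 + G + n)
√(s(-32, 566) + 187424) = √((180 - 32 + 566) + 187424) = √(714 + 187424) = √188138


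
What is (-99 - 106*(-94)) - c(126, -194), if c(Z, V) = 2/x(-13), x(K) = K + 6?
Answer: 69057/7 ≈ 9865.3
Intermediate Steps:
x(K) = 6 + K
c(Z, V) = -2/7 (c(Z, V) = 2/(6 - 13) = 2/(-7) = 2*(-⅐) = -2/7)
(-99 - 106*(-94)) - c(126, -194) = (-99 - 106*(-94)) - 1*(-2/7) = (-99 + 9964) + 2/7 = 9865 + 2/7 = 69057/7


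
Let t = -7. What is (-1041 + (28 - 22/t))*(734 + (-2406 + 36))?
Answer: 11564884/7 ≈ 1.6521e+6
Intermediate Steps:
(-1041 + (28 - 22/t))*(734 + (-2406 + 36)) = (-1041 + (28 - 22/(-7)))*(734 + (-2406 + 36)) = (-1041 + (28 - 1/7*(-22)))*(734 - 2370) = (-1041 + (28 + 22/7))*(-1636) = (-1041 + 218/7)*(-1636) = -7069/7*(-1636) = 11564884/7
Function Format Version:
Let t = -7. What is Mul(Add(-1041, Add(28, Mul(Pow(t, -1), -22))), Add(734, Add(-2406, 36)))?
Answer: Rational(11564884, 7) ≈ 1.6521e+6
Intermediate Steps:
Mul(Add(-1041, Add(28, Mul(Pow(t, -1), -22))), Add(734, Add(-2406, 36))) = Mul(Add(-1041, Add(28, Mul(Pow(-7, -1), -22))), Add(734, Add(-2406, 36))) = Mul(Add(-1041, Add(28, Mul(Rational(-1, 7), -22))), Add(734, -2370)) = Mul(Add(-1041, Add(28, Rational(22, 7))), -1636) = Mul(Add(-1041, Rational(218, 7)), -1636) = Mul(Rational(-7069, 7), -1636) = Rational(11564884, 7)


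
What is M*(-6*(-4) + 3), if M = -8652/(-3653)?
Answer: 233604/3653 ≈ 63.949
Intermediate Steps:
M = 8652/3653 (M = -8652*(-1/3653) = 8652/3653 ≈ 2.3685)
M*(-6*(-4) + 3) = 8652*(-6*(-4) + 3)/3653 = 8652*(24 + 3)/3653 = (8652/3653)*27 = 233604/3653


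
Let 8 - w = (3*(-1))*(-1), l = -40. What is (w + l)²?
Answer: 1225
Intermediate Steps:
w = 5 (w = 8 - 3*(-1)*(-1) = 8 - (-3)*(-1) = 8 - 1*3 = 8 - 3 = 5)
(w + l)² = (5 - 40)² = (-35)² = 1225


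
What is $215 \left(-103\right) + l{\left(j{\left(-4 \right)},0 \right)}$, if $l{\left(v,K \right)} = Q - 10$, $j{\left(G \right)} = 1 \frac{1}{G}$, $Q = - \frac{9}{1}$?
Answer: $-22164$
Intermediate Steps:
$Q = -9$ ($Q = \left(-9\right) 1 = -9$)
$j{\left(G \right)} = \frac{1}{G}$
$l{\left(v,K \right)} = -19$ ($l{\left(v,K \right)} = -9 - 10 = -19$)
$215 \left(-103\right) + l{\left(j{\left(-4 \right)},0 \right)} = 215 \left(-103\right) - 19 = -22145 - 19 = -22164$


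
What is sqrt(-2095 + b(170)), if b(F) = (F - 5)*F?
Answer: sqrt(25955) ≈ 161.11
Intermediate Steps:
b(F) = F*(-5 + F) (b(F) = (-5 + F)*F = F*(-5 + F))
sqrt(-2095 + b(170)) = sqrt(-2095 + 170*(-5 + 170)) = sqrt(-2095 + 170*165) = sqrt(-2095 + 28050) = sqrt(25955)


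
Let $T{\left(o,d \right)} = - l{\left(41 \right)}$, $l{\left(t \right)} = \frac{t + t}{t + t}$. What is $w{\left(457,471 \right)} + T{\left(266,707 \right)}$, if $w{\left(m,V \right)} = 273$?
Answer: $272$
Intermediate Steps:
$l{\left(t \right)} = 1$ ($l{\left(t \right)} = \frac{2 t}{2 t} = 2 t \frac{1}{2 t} = 1$)
$T{\left(o,d \right)} = -1$ ($T{\left(o,d \right)} = \left(-1\right) 1 = -1$)
$w{\left(457,471 \right)} + T{\left(266,707 \right)} = 273 - 1 = 272$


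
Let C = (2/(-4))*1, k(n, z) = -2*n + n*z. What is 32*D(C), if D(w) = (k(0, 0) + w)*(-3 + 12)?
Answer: -144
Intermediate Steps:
C = -½ (C = -¼*2*1 = -½*1 = -½ ≈ -0.50000)
D(w) = 9*w (D(w) = (0*(-2 + 0) + w)*(-3 + 12) = (0*(-2) + w)*9 = (0 + w)*9 = w*9 = 9*w)
32*D(C) = 32*(9*(-½)) = 32*(-9/2) = -144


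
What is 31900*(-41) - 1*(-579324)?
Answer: -728576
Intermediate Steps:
31900*(-41) - 1*(-579324) = -1307900 + 579324 = -728576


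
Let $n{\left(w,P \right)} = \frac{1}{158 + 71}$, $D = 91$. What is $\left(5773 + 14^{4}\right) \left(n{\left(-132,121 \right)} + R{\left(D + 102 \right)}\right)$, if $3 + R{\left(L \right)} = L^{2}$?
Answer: $\frac{376902784315}{229} \approx 1.6459 \cdot 10^{9}$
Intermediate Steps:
$n{\left(w,P \right)} = \frac{1}{229}$
$R{\left(L \right)} = -3 + L^{2}$
$\left(5773 + 14^{4}\right) \left(n{\left(-132,121 \right)} + R{\left(D + 102 \right)}\right) = \left(5773 + 14^{4}\right) \left(\frac{1}{229} - \left(3 - \left(91 + 102\right)^{2}\right)\right) = \left(5773 + 38416\right) \left(\frac{1}{229} - \left(3 - 193^{2}\right)\right) = 44189 \left(\frac{1}{229} + \left(-3 + 37249\right)\right) = 44189 \left(\frac{1}{229} + 37246\right) = 44189 \cdot \frac{8529335}{229} = \frac{376902784315}{229}$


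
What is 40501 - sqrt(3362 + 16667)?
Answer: 40501 - sqrt(20029) ≈ 40360.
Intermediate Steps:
40501 - sqrt(3362 + 16667) = 40501 - sqrt(20029)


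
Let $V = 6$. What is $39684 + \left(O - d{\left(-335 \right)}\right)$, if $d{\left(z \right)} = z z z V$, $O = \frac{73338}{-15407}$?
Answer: $\frac{3476002993800}{15407} \approx 2.2561 \cdot 10^{8}$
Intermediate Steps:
$O = - \frac{73338}{15407}$ ($O = 73338 \left(- \frac{1}{15407}\right) = - \frac{73338}{15407} \approx -4.76$)
$d{\left(z \right)} = 6 z^{3}$ ($d{\left(z \right)} = z z z 6 = z z^{2} \cdot 6 = z 6 z^{2} = 6 z^{3}$)
$39684 + \left(O - d{\left(-335 \right)}\right) = 39684 - \left(\frac{73338}{15407} + 6 \left(-335\right)^{3}\right) = 39684 - \left(\frac{73338}{15407} + 6 \left(-37595375\right)\right) = 39684 - - \frac{3475391582412}{15407} = 39684 + \left(- \frac{73338}{15407} + 225572250\right) = 39684 + \frac{3475391582412}{15407} = \frac{3476002993800}{15407}$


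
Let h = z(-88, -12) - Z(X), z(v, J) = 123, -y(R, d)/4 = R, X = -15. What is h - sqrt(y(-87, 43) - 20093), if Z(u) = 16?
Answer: 107 - I*sqrt(19745) ≈ 107.0 - 140.52*I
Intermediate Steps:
y(R, d) = -4*R
h = 107 (h = 123 - 1*16 = 123 - 16 = 107)
h - sqrt(y(-87, 43) - 20093) = 107 - sqrt(-4*(-87) - 20093) = 107 - sqrt(348 - 20093) = 107 - sqrt(-19745) = 107 - I*sqrt(19745)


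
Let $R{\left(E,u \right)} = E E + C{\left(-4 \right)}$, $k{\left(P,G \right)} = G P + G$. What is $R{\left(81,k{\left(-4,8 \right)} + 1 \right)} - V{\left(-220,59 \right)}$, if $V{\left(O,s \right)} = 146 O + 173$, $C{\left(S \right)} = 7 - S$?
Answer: $38519$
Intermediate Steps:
$k{\left(P,G \right)} = G + G P$
$V{\left(O,s \right)} = 173 + 146 O$
$R{\left(E,u \right)} = 11 + E^{2}$ ($R{\left(E,u \right)} = E E + \left(7 - -4\right) = E^{2} + \left(7 + 4\right) = E^{2} + 11 = 11 + E^{2}$)
$R{\left(81,k{\left(-4,8 \right)} + 1 \right)} - V{\left(-220,59 \right)} = \left(11 + 81^{2}\right) - \left(173 + 146 \left(-220\right)\right) = \left(11 + 6561\right) - \left(173 - 32120\right) = 6572 - -31947 = 6572 + 31947 = 38519$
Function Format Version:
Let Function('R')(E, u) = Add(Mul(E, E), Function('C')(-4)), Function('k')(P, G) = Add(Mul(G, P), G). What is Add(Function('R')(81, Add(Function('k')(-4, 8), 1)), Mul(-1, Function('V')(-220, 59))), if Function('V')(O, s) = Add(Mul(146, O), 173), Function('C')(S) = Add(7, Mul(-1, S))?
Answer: 38519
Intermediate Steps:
Function('k')(P, G) = Add(G, Mul(G, P))
Function('V')(O, s) = Add(173, Mul(146, O))
Function('R')(E, u) = Add(11, Pow(E, 2)) (Function('R')(E, u) = Add(Mul(E, E), Add(7, Mul(-1, -4))) = Add(Pow(E, 2), Add(7, 4)) = Add(Pow(E, 2), 11) = Add(11, Pow(E, 2)))
Add(Function('R')(81, Add(Function('k')(-4, 8), 1)), Mul(-1, Function('V')(-220, 59))) = Add(Add(11, Pow(81, 2)), Mul(-1, Add(173, Mul(146, -220)))) = Add(Add(11, 6561), Mul(-1, Add(173, -32120))) = Add(6572, Mul(-1, -31947)) = Add(6572, 31947) = 38519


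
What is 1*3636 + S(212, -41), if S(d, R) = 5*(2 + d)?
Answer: 4706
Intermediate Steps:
S(d, R) = 10 + 5*d
1*3636 + S(212, -41) = 1*3636 + (10 + 5*212) = 3636 + (10 + 1060) = 3636 + 1070 = 4706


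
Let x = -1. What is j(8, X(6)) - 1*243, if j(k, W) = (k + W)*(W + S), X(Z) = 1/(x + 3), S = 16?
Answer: -411/4 ≈ -102.75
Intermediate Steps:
X(Z) = ½ (X(Z) = 1/(-1 + 3) = 1/2 = ½)
j(k, W) = (16 + W)*(W + k) (j(k, W) = (k + W)*(W + 16) = (W + k)*(16 + W) = (16 + W)*(W + k))
j(8, X(6)) - 1*243 = ((½)² + 16*(½) + 16*8 + (½)*8) - 1*243 = (¼ + 8 + 128 + 4) - 243 = 561/4 - 243 = -411/4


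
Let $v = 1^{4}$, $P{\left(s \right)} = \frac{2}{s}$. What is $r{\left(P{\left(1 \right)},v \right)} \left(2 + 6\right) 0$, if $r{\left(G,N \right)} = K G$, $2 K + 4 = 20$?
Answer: $0$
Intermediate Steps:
$K = 8$ ($K = -2 + \frac{1}{2} \cdot 20 = -2 + 10 = 8$)
$v = 1$
$r{\left(G,N \right)} = 8 G$
$r{\left(P{\left(1 \right)},v \right)} \left(2 + 6\right) 0 = 8 \cdot \frac{2}{1} \left(2 + 6\right) 0 = 8 \cdot 2 \cdot 1 \cdot 8 \cdot 0 = 8 \cdot 2 \cdot 0 = 16 \cdot 0 = 0$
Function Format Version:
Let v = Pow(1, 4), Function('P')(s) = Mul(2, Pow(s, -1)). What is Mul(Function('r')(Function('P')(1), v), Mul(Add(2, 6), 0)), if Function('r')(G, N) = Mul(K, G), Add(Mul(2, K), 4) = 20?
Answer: 0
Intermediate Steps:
K = 8 (K = Add(-2, Mul(Rational(1, 2), 20)) = Add(-2, 10) = 8)
v = 1
Function('r')(G, N) = Mul(8, G)
Mul(Function('r')(Function('P')(1), v), Mul(Add(2, 6), 0)) = Mul(Mul(8, Mul(2, Pow(1, -1))), Mul(Add(2, 6), 0)) = Mul(Mul(8, Mul(2, 1)), Mul(8, 0)) = Mul(Mul(8, 2), 0) = Mul(16, 0) = 0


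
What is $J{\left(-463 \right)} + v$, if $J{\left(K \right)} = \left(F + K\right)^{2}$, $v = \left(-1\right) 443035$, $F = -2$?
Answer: $-226810$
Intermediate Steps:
$v = -443035$
$J{\left(K \right)} = \left(-2 + K\right)^{2}$
$J{\left(-463 \right)} + v = \left(-2 - 463\right)^{2} - 443035 = \left(-465\right)^{2} - 443035 = 216225 - 443035 = -226810$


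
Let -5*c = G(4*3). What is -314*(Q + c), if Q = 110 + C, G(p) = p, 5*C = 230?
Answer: -241152/5 ≈ -48230.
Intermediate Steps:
C = 46 (C = (⅕)*230 = 46)
c = -12/5 (c = -4*3/5 = -⅕*12 = -12/5 ≈ -2.4000)
Q = 156 (Q = 110 + 46 = 156)
-314*(Q + c) = -314*(156 - 12/5) = -314*768/5 = -241152/5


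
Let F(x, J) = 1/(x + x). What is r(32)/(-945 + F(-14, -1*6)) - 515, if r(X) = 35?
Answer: -13628395/26461 ≈ -515.04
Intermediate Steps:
F(x, J) = 1/(2*x)
r(32)/(-945 + F(-14, -1*6)) - 515 = 35/(-945 + (1/2)/(-14)) - 515 = 35/(-945 + (1/2)*(-1/14)) - 515 = 35/(-945 - 1/28) - 515 = 35/(-26461/28) - 515 = 35*(-28/26461) - 515 = -980/26461 - 515 = -13628395/26461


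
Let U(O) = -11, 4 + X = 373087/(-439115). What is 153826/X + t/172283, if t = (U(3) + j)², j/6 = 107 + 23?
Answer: -11635992842265703/366884745801 ≈ -31716.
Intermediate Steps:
X = -2129547/439115 (X = -4 + 373087/(-439115) = -4 + 373087*(-1/439115) = -4 - 373087/439115 = -2129547/439115 ≈ -4.8496)
j = 780 (j = 6*(107 + 23) = 6*130 = 780)
t = 591361 (t = (-11 + 780)² = 769² = 591361)
153826/X + t/172283 = 153826/(-2129547/439115) + 591361/172283 = 153826*(-439115/2129547) + 591361*(1/172283) = -67547303990/2129547 + 591361/172283 = -11635992842265703/366884745801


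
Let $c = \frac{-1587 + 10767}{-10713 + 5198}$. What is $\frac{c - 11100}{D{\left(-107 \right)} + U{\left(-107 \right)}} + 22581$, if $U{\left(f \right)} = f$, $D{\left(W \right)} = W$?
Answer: $\frac{2671154769}{118021} \approx 22633.0$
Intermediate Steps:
$c = - \frac{1836}{1103}$ ($c = \frac{9180}{-5515} = 9180 \left(- \frac{1}{5515}\right) = - \frac{1836}{1103} \approx -1.6646$)
$\frac{c - 11100}{D{\left(-107 \right)} + U{\left(-107 \right)}} + 22581 = \frac{- \frac{1836}{1103} - 11100}{-107 - 107} + 22581 = - \frac{12245136}{1103 \left(-214\right)} + 22581 = \left(- \frac{12245136}{1103}\right) \left(- \frac{1}{214}\right) + 22581 = \frac{6122568}{118021} + 22581 = \frac{2671154769}{118021}$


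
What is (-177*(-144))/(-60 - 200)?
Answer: -6372/65 ≈ -98.031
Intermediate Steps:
(-177*(-144))/(-60 - 200) = 25488/(-260) = 25488*(-1/260) = -6372/65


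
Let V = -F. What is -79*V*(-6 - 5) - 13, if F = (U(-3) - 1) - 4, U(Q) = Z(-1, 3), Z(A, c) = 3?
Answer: 1725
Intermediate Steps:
U(Q) = 3
F = -2 (F = (3 - 1) - 4 = 2 - 4 = -2)
V = 2 (V = -1*(-2) = 2)
-79*V*(-6 - 5) - 13 = -158*(-6 - 5) - 13 = -158*(-11) - 13 = -79*(-22) - 13 = 1738 - 13 = 1725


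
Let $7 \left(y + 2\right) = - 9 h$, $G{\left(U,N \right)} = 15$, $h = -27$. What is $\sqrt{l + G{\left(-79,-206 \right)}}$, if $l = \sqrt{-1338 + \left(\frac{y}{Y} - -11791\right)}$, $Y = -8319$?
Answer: $\frac{\sqrt{50866234335 + 116466 \sqrt{8861742457890}}}{58233} \approx 10.828$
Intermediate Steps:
$y = \frac{229}{7}$ ($y = -2 + \frac{\left(-9\right) \left(-27\right)}{7} = -2 + \frac{1}{7} \cdot 243 = -2 + \frac{243}{7} = \frac{229}{7} \approx 32.714$)
$l = \frac{2 \sqrt{8861742457890}}{58233}$ ($l = \sqrt{-1338 + \left(\frac{229}{7 \left(-8319\right)} - -11791\right)} = \sqrt{-1338 + \left(\frac{229}{7} \left(- \frac{1}{8319}\right) + 11791\right)} = \sqrt{-1338 + \left(- \frac{229}{58233} + 11791\right)} = \sqrt{-1338 + \frac{686625074}{58233}} = \sqrt{\frac{608709320}{58233}} = \frac{2 \sqrt{8861742457890}}{58233} \approx 102.24$)
$\sqrt{l + G{\left(-79,-206 \right)}} = \sqrt{\frac{2 \sqrt{8861742457890}}{58233} + 15} = \sqrt{15 + \frac{2 \sqrt{8861742457890}}{58233}}$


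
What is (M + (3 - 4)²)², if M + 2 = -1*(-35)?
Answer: 1156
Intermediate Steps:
M = 33 (M = -2 - 1*(-35) = -2 + 35 = 33)
(M + (3 - 4)²)² = (33 + (3 - 4)²)² = (33 + (-1)²)² = (33 + 1)² = 34² = 1156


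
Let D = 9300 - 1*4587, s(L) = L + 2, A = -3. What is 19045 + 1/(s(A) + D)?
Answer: 89740041/4712 ≈ 19045.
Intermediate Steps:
s(L) = 2 + L
D = 4713 (D = 9300 - 4587 = 4713)
19045 + 1/(s(A) + D) = 19045 + 1/((2 - 3) + 4713) = 19045 + 1/(-1 + 4713) = 19045 + 1/4712 = 89740041/4712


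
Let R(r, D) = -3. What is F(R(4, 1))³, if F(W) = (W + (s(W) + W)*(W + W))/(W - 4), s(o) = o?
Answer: -35937/343 ≈ -104.77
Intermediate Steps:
F(W) = (W + 4*W²)/(-4 + W) (F(W) = (W + (W + W)*(W + W))/(W - 4) = (W + (2*W)*(2*W))/(-4 + W) = (W + 4*W²)/(-4 + W))
F(R(4, 1))³ = (-3*(1 + 4*(-3))/(-4 - 3))³ = (-3*(1 - 12)/(-7))³ = (-3*(-⅐)*(-11))³ = (-33/7)³ = -35937/343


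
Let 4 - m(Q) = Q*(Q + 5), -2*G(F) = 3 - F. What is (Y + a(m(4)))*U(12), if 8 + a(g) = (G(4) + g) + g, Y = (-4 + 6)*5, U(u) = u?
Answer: -738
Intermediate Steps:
G(F) = -3/2 + F/2 (G(F) = -(3 - F)/2 = -3/2 + F/2)
m(Q) = 4 - Q*(5 + Q) (m(Q) = 4 - Q*(Q + 5) = 4 - Q*(5 + Q))
Y = 10 (Y = 2*5 = 10)
a(g) = -15/2 + 2*g (a(g) = -8 + (((-3/2 + (½)*4) + g) + g) = -8 + (((-3/2 + 2) + g) + g) = -8 + ((½ + g) + g) = -8 + (½ + 2*g) = -15/2 + 2*g)
(Y + a(m(4)))*U(12) = (10 + (-15/2 + 2*(4 - 1*4² - 5*4)))*12 = (10 + (-15/2 + 2*(4 - 1*16 - 20)))*12 = (10 + (-15/2 + 2*(4 - 16 - 20)))*12 = (10 + (-15/2 + 2*(-32)))*12 = (10 + (-15/2 - 64))*12 = (10 - 143/2)*12 = -123/2*12 = -738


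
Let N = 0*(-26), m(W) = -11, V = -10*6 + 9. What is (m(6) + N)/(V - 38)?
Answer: 11/89 ≈ 0.12360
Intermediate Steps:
V = -51 (V = -60 + 9 = -51)
N = 0
(m(6) + N)/(V - 38) = (-11 + 0)/(-51 - 38) = -11/(-89) = -11*(-1/89) = 11/89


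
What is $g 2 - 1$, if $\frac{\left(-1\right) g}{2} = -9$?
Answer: $35$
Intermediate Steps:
$g = 18$ ($g = \left(-2\right) \left(-9\right) = 18$)
$g 2 - 1 = 18 \cdot 2 - 1 = 36 + \left(-3 + 2\right) = 36 - 1 = 35$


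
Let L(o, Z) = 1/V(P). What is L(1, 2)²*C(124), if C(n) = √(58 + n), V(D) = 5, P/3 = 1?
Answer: √182/25 ≈ 0.53963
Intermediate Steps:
P = 3 (P = 3*1 = 3)
L(o, Z) = ⅕ (L(o, Z) = 1/5 = ⅕)
L(1, 2)²*C(124) = (⅕)²*√(58 + 124) = √182/25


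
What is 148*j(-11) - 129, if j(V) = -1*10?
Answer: -1609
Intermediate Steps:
j(V) = -10
148*j(-11) - 129 = 148*(-10) - 129 = -1480 - 129 = -1609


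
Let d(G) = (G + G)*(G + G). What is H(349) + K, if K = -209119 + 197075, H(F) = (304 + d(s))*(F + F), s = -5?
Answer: 269948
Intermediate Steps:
d(G) = 4*G**2 (d(G) = (2*G)*(2*G) = 4*G**2)
H(F) = 808*F (H(F) = (304 + 4*(-5)**2)*(F + F) = (304 + 4*25)*(2*F) = (304 + 100)*(2*F) = 404*(2*F) = 808*F)
K = -12044
H(349) + K = 808*349 - 12044 = 281992 - 12044 = 269948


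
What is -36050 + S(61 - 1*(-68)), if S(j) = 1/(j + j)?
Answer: -9300899/258 ≈ -36050.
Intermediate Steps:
S(j) = 1/(2*j)
-36050 + S(61 - 1*(-68)) = -36050 + 1/(2*(61 - 1*(-68))) = -36050 + 1/(2*(61 + 68)) = -36050 + (½)/129 = -36050 + (½)*(1/129) = -36050 + 1/258 = -9300899/258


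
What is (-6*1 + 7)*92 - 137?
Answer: -45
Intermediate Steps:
(-6*1 + 7)*92 - 137 = (-6 + 7)*92 - 137 = 1*92 - 137 = 92 - 137 = -45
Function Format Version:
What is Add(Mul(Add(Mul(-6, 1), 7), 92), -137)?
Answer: -45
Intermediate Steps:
Add(Mul(Add(Mul(-6, 1), 7), 92), -137) = Add(Mul(Add(-6, 7), 92), -137) = Add(Mul(1, 92), -137) = Add(92, -137) = -45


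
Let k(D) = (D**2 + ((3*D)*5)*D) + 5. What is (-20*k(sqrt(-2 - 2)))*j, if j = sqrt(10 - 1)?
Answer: 3540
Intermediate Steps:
j = 3 (j = sqrt(9) = 3)
k(D) = 5 + 16*D**2 (k(D) = (D**2 + (15*D)*D) + 5 = (D**2 + 15*D**2) + 5 = 16*D**2 + 5 = 5 + 16*D**2)
(-20*k(sqrt(-2 - 2)))*j = -20*(5 + 16*(sqrt(-2 - 2))**2)*3 = -20*(5 + 16*(sqrt(-4))**2)*3 = -20*(5 + 16*(2*I)**2)*3 = -20*(5 + 16*(-4))*3 = -20*(5 - 64)*3 = -20*(-59)*3 = 1180*3 = 3540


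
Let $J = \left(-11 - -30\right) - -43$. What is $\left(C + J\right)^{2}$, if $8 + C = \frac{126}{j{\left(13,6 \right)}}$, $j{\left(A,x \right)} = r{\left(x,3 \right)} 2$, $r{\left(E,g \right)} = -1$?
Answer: $81$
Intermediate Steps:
$j{\left(A,x \right)} = -2$ ($j{\left(A,x \right)} = \left(-1\right) 2 = -2$)
$J = 62$ ($J = \left(-11 + 30\right) + 43 = 19 + 43 = 62$)
$C = -71$ ($C = -8 + \frac{126}{-2} = -8 + 126 \left(- \frac{1}{2}\right) = -8 - 63 = -71$)
$\left(C + J\right)^{2} = \left(-71 + 62\right)^{2} = \left(-9\right)^{2} = 81$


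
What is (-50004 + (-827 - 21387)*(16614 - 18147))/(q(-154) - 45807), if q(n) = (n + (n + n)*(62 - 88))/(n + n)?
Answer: -22669372/30555 ≈ -741.92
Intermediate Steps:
q(n) = -51/2 (q(n) = (n + (2*n)*(-26))/((2*n)) = (n - 52*n)*(1/(2*n)) = (-51*n)*(1/(2*n)) = -51/2)
(-50004 + (-827 - 21387)*(16614 - 18147))/(q(-154) - 45807) = (-50004 + (-827 - 21387)*(16614 - 18147))/(-51/2 - 45807) = (-50004 - 22214*(-1533))/(-91665/2) = (-50004 + 34054062)*(-2/91665) = 34004058*(-2/91665) = -22669372/30555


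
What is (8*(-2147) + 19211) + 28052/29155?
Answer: 59358477/29155 ≈ 2036.0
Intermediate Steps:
(8*(-2147) + 19211) + 28052/29155 = (-17176 + 19211) + 28052*(1/29155) = 2035 + 28052/29155 = 59358477/29155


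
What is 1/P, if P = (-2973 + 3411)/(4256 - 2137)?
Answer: 2119/438 ≈ 4.8379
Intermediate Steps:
P = 438/2119 ≈ 0.20670
1/P = 1/(438/2119) = 2119/438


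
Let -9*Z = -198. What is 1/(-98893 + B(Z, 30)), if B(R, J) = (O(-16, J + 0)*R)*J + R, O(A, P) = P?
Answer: -1/79071 ≈ -1.2647e-5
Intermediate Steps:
Z = 22 (Z = -⅑*(-198) = 22)
B(R, J) = R + R*J² (B(R, J) = ((J + 0)*R)*J + R = (J*R)*J + R = R*J² + R = R + R*J²)
1/(-98893 + B(Z, 30)) = 1/(-98893 + 22*(1 + 30²)) = 1/(-98893 + 22*(1 + 900)) = 1/(-98893 + 22*901) = 1/(-98893 + 19822) = 1/(-79071) = -1/79071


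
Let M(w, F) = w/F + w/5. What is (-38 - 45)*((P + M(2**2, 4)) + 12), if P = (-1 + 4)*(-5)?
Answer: 498/5 ≈ 99.600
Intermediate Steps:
P = -15 (P = 3*(-5) = -15)
M(w, F) = w/5 + w/F (M(w, F) = w/F + w*(1/5) = w/F + w/5 = w/5 + w/F)
(-38 - 45)*((P + M(2**2, 4)) + 12) = (-38 - 45)*((-15 + ((1/5)*2**2 + 2**2/4)) + 12) = -83*((-15 + ((1/5)*4 + 4*(1/4))) + 12) = -83*((-15 + (4/5 + 1)) + 12) = -83*((-15 + 9/5) + 12) = -83*(-66/5 + 12) = -83*(-6/5) = 498/5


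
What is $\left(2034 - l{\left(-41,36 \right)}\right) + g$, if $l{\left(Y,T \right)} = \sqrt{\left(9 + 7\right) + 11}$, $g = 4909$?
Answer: $6943 - 3 \sqrt{3} \approx 6937.8$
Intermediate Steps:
$l{\left(Y,T \right)} = 3 \sqrt{3}$ ($l{\left(Y,T \right)} = \sqrt{16 + 11} = \sqrt{27} = 3 \sqrt{3}$)
$\left(2034 - l{\left(-41,36 \right)}\right) + g = \left(2034 - 3 \sqrt{3}\right) + 4909 = 6943 - 3 \sqrt{3}$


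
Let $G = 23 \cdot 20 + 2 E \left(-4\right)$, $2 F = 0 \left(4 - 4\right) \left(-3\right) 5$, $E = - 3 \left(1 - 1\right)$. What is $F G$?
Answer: $0$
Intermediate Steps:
$E = 0$ ($E = \left(-3\right) 0 = 0$)
$F = 0$ ($F = \frac{0 \left(4 - 4\right) \left(-3\right) 5}{2} = \frac{0 \cdot 0 \left(-3\right) 5}{2} = \frac{0 \left(-3\right) 5}{2} = \frac{0 \cdot 5}{2} = \frac{1}{2} \cdot 0 = 0$)
$G = 460$ ($G = 23 \cdot 20 + 2 \cdot 0 \left(-4\right) = 460 + 0 \left(-4\right) = 460 + 0 = 460$)
$F G = 0 \cdot 460 = 0$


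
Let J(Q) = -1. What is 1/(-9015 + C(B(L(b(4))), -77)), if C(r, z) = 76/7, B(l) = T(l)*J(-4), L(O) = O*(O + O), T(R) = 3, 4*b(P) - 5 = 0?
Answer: -7/63029 ≈ -0.00011106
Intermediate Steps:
b(P) = 5/4 (b(P) = 5/4 + (¼)*0 = 5/4 + 0 = 5/4)
L(O) = 2*O² (L(O) = O*(2*O) = 2*O²)
B(l) = -3 (B(l) = 3*(-1) = -3)
C(r, z) = 76/7 (C(r, z) = 76*(⅐) = 76/7)
1/(-9015 + C(B(L(b(4))), -77)) = 1/(-9015 + 76/7) = 1/(-63029/7) = -7/63029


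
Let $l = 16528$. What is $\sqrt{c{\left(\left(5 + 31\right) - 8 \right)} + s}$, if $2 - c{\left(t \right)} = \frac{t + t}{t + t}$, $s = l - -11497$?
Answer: $9 \sqrt{346} \approx 167.41$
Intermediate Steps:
$s = 28025$ ($s = 16528 - -11497 = 16528 + 11497 = 28025$)
$c{\left(t \right)} = 1$ ($c{\left(t \right)} = 2 - \frac{t + t}{t + t} = 2 - \frac{2 t}{2 t} = 2 - 2 t \frac{1}{2 t} = 2 - 1 = 1$)
$\sqrt{c{\left(\left(5 + 31\right) - 8 \right)} + s} = \sqrt{1 + 28025} = \sqrt{28026} = 9 \sqrt{346}$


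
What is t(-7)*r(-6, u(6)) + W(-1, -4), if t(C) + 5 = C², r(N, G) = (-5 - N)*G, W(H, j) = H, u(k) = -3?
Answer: -133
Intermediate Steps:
r(N, G) = G*(-5 - N)
t(C) = -5 + C²
t(-7)*r(-6, u(6)) + W(-1, -4) = (-5 + (-7)²)*(-1*(-3)*(5 - 6)) - 1 = (-5 + 49)*(-1*(-3)*(-1)) - 1 = 44*(-3) - 1 = -132 - 1 = -133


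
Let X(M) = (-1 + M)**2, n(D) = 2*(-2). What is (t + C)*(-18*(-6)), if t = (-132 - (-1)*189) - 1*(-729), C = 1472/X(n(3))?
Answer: 2281176/25 ≈ 91247.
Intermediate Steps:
n(D) = -4
C = 1472/25 (C = 1472/((-1 - 4)**2) = 1472/((-5)**2) = 1472/25 ≈ 58.880)
t = 786 (t = (-132 - 1*(-189)) + 729 = (-132 + 189) + 729 = 57 + 729 = 786)
(t + C)*(-18*(-6)) = (786 + 1472/25)*(-18*(-6)) = (21122/25)*108 = 2281176/25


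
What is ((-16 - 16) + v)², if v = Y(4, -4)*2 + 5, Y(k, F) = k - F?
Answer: 121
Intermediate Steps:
v = 21 (v = (4 - 1*(-4))*2 + 5 = (4 + 4)*2 + 5 = 8*2 + 5 = 16 + 5 = 21)
((-16 - 16) + v)² = ((-16 - 16) + 21)² = (-32 + 21)² = (-11)² = 121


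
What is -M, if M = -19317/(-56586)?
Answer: -6439/18862 ≈ -0.34137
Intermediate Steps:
M = 6439/18862 (M = -19317*(-1/56586) = 6439/18862 ≈ 0.34137)
-M = -1*6439/18862 = -6439/18862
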